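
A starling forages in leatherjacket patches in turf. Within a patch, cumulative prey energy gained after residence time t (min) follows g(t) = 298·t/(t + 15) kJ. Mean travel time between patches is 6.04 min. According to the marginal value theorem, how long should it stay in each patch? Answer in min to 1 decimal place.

Optimal t* satisfies g'(t*) = g(t*)/(T + t*).
g'(t) = 298·15/(t + 15)². Setting 298·15/(t+15)² = 298t/[(t+15)(6.04+t)] gives 15(6.04+t) = t(t+15), so t² = 15×6.04 = 90.6.
t* = √90.6 = 9.518 min.

9.5 min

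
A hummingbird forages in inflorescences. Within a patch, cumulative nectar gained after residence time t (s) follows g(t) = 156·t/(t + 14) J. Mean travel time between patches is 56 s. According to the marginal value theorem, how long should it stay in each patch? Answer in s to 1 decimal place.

Optimal t* satisfies g'(t*) = g(t*)/(T + t*).
g'(t) = 156·14/(t + 14)². Setting 156·14/(t+14)² = 156t/[(t+14)(56+t)] gives 14(56+t) = t(t+14), so t² = 14×56 = 784.
t* = √784 = 28 s.

28.0 s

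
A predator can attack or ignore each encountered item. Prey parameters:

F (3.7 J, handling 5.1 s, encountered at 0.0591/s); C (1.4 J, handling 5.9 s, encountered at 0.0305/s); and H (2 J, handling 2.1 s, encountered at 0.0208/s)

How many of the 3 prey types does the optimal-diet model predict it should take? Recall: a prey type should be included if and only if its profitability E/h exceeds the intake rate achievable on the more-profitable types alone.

3

Profitabilities (E/h, J/s): H 0.952, F 0.725, C 0.237. Add prey in this order while the next type's profitability exceeds the intake rate on those already taken.
Rate on top 1: 0.03986. F: 0.725 > 0.03986 → include.
Rate on top 2: 0.1935. C: 0.237 > 0.1935 → include.
Optimal diet: H, F, C — 3 of 3 types.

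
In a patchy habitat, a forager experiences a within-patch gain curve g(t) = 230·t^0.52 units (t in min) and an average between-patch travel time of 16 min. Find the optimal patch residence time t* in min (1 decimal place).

Maximise g(t)/(T+t): set derivative to zero → g'(t)(T+t) = g(t).
g'(t) = 0.52·230·t^-0.48. Setting 0.52·230·t^-0.48 = 230·t^0.52/(16+t) gives 0.52(16+t) = t, so 0.48·t = 0.52×16.
t* = 0.52×16/0.48 = 17.33 min.

17.3 min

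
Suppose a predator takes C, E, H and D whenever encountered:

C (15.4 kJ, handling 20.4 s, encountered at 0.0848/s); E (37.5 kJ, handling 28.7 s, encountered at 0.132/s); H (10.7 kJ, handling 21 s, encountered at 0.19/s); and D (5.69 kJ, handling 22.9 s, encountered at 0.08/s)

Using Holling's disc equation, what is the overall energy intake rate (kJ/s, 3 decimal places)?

0.709 kJ/s

R = Σλ_iE_i / (1 + Σλ_ih_i)
Numerator: 0.0848×15.4 + 0.132×37.5 + 0.19×10.7 + 0.08×5.69 = 8.744
Denominator: 1 + 0.0848×20.4 + 0.132×28.7 + 0.19×21 + 0.08×22.9 = 12.34
R = 8.744/12.34 = 0.7086 kJ/s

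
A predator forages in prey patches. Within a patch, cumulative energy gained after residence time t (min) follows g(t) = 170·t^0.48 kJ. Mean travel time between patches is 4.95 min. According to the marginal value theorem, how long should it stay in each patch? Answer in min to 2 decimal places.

4.57 min

Optimal t* satisfies g'(t*) = g(t*)/(T + t*).
g'(t) = 0.48·170·t^-0.52. Setting 0.48·170·t^-0.52 = 170·t^0.48/(4.95+t) gives 0.48(4.95+t) = t, so 0.52·t = 0.48×4.95.
t* = 0.48×4.95/0.52 = 4.569 min.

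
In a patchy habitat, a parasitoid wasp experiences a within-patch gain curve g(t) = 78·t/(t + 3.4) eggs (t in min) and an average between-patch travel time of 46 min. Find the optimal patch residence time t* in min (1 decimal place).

12.5 min

By the marginal value theorem, leave when the instantaneous gain rate g'(t) equals the habitat-wide average g(t)/(T + t).
g'(t) = 78·3.4/(t + 3.4)². Setting 78·3.4/(t+3.4)² = 78t/[(t+3.4)(46+t)] gives 3.4(46+t) = t(t+3.4), so t² = 3.4×46 = 156.4.
t* = √156.4 = 12.51 min.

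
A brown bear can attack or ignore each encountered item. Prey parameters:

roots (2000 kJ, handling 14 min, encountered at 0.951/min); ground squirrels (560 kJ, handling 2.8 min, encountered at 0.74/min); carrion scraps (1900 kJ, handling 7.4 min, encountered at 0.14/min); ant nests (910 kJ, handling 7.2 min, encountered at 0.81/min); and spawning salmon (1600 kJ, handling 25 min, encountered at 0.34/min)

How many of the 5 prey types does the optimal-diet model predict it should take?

2

Rank by E/h (kJ/min): carrion scraps 257, ground squirrels 200, roots 143, ant nests 126, spawning salmon 64. Include each in turn until the next type's E/h falls below the running intake rate.
Rate on top 1: 130.6. ground squirrels: 200 > 130.6 → include.
Rate on top 2: 165.6. roots: 143 < 165.6 → exclude; stop.
Optimal diet: carrion scraps, ground squirrels — 2 of 5 types.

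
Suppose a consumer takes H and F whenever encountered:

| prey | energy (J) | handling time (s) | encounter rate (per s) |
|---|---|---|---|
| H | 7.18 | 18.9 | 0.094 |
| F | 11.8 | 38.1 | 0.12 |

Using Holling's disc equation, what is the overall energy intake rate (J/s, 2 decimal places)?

0.28 J/s

R = (0.094×7.18 + 0.12×11.8) / (1 + 0.094×18.9 + 0.12×38.1) = 2.091/7.349 = 0.2845 J/s.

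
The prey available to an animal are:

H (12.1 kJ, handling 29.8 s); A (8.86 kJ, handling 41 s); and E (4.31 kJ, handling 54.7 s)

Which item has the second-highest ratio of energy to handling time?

A

In descending order of E/h:
H: 12.1/29.8 = 0.406 kJ/s
A: 8.86/41 = 0.216 kJ/s
E: 4.31/54.7 = 0.0788 kJ/s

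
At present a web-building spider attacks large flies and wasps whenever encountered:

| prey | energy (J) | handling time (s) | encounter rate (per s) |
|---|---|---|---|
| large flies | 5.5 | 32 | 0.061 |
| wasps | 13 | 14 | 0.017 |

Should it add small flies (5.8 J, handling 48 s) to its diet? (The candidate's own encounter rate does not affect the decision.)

Current rate: (0.061×5.5 + 0.017×13)/(1 + 0.061×32 + 0.017×14) = 0.1745 J/s.
Profitability of small flies: 5.8/48 = 0.1208 J/s.
Since 0.1208 < R, time spent handling small flies is better spent searching.

No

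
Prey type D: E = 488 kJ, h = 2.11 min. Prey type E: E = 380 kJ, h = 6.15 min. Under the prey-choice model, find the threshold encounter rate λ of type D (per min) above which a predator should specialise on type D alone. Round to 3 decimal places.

0.173 per min

At the threshold, the rate on type D alone equals the profitability of type E: λ·488/(1 + λ·2.11) = 380/6.15 = 61.79.
Rearranging, λ(488 − 61.79×2.11) = 61.79, so λ = 61.79/357.6 = 0.1728 per min.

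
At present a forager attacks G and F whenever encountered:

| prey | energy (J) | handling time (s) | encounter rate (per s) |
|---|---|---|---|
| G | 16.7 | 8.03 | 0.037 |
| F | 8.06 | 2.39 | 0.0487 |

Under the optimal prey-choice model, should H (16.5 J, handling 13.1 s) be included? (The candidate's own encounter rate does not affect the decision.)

Intake rate on the current diet: R = (0.037×16.7 + 0.0487×8.06) / (1 + 0.037×8.03 + 0.0487×2.39) = 1.01/1.414 = 0.7148 J/s.
Profitability of H: 16.5/13.1 = 1.26 J/s.
Since 1.26 > R, including H increases the long-run rate.

Yes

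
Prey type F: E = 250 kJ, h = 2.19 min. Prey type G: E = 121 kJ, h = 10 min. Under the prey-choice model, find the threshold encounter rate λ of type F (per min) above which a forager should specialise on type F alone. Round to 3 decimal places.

At the threshold, the rate on type F alone equals the profitability of type G: λ·250/(1 + λ·2.19) = 121/10 = 12.1.
Rearranging, λ(250 − 12.1×2.19) = 12.1, so λ = 12.1/223.5 = 0.05414 per min.

0.054 per min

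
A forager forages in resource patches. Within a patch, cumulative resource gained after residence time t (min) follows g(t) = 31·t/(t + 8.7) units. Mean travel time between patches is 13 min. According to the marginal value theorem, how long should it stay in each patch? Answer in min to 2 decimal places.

10.63 min

Maximise g(t)/(T+t): set derivative to zero → g'(t)(T+t) = g(t).
g'(t) = 31·8.7/(t + 8.7)². Setting 31·8.7/(t+8.7)² = 31t/[(t+8.7)(13+t)] gives 8.7(13+t) = t(t+8.7), so t² = 8.7×13 = 113.1.
t* = √113.1 = 10.63 min.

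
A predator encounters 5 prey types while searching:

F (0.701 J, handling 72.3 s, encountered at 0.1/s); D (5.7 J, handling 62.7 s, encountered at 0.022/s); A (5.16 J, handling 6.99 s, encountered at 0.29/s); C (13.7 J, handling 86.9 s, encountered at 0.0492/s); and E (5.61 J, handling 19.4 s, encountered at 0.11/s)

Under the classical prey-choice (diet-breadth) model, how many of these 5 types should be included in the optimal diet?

E/h in descending order: A 0.738, E 0.289, C 0.158, D 0.0909, F 0.0097 J/s. The optimal diet is the largest prefix of this list for which every included type satisfies E_i/h_i > R on the types above it.
Rate on top 1: 0.4943. E: 0.289 < 0.4943 → exclude; stop.
Optimal diet: A — 1 of 5 types.

1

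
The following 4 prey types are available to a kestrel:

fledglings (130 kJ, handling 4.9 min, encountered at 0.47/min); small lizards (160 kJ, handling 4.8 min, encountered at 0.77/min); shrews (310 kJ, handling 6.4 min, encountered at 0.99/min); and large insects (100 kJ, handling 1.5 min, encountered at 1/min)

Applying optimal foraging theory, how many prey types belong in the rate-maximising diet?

2

E/h in descending order: large insects 66.7, shrews 48.4, small lizards 33.3, fledglings 26.5 kJ/min. The optimal diet is the largest prefix of this list for which every included type satisfies E_i/h_i > R on the types above it.
Rate on top 1: 40. shrews: 48.4 > 40 → include.
Rate on top 2: 46.05. small lizards: 33.3 < 46.05 → exclude; stop.
Optimal diet: large insects, shrews — 2 of 4 types.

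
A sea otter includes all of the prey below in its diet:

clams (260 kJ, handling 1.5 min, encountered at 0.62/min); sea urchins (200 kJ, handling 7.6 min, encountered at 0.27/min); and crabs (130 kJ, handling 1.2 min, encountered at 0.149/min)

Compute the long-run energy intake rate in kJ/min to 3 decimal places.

R = (0.62×260 + 0.27×200 + 0.149×130) / (1 + 0.62×1.5 + 0.27×7.6 + 0.149×1.2) = 234.6/4.161 = 56.38 kJ/min.

56.376 kJ/min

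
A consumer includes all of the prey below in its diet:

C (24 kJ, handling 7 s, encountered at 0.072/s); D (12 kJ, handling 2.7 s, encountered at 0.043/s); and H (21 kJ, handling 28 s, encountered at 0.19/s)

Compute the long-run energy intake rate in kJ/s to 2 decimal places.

0.90 kJ/s

Energy encountered per unit search time: 0.072×24 + 0.043×12 + 0.19×21 = 6.234 kJ/s.
Handling time per unit search time: 0.072×7 + 0.043×2.7 + 0.19×28 = 5.94.
Rate = 6.234/(1 + 5.94) = 0.8983 kJ/s.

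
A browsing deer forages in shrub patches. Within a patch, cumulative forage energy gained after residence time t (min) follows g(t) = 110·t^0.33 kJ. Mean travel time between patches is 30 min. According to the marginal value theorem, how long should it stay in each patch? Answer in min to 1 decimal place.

14.8 min

Maximise g(t)/(T+t): set derivative to zero → g'(t)(T+t) = g(t).
g'(t) = 0.33·110·t^-0.67. Setting 0.33·110·t^-0.67 = 110·t^0.33/(30+t) gives 0.33(30+t) = t, so 0.67·t = 0.33×30.
t* = 0.33×30/0.67 = 14.78 min.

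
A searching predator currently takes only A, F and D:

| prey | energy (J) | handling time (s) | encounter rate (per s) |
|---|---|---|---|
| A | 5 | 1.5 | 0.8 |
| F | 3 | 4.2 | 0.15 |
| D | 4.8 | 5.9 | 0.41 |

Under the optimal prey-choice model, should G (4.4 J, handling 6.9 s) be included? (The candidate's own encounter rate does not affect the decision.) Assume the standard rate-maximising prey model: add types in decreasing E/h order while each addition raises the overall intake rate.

No

Intake rate on the current diet: R = (0.8×5 + 0.15×3 + 0.41×4.8) / (1 + 0.8×1.5 + 0.15×4.2 + 0.41×5.9) = 6.418/5.249 = 1.223 J/s.
G: E/h = 4.4/6.9 = 0.6377 J/s.
0.6377 < 1.223, so adding G would lower the average — exclude it.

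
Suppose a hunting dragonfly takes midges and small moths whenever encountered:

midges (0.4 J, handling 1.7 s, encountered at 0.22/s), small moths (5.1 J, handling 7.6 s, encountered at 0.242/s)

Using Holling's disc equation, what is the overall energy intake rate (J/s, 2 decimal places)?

R = Σλ_iE_i / (1 + Σλ_ih_i)
Numerator: 0.22×0.4 + 0.242×5.1 = 1.322
Denominator: 1 + 0.22×1.7 + 0.242×7.6 = 3.213
R = 1.322/3.213 = 0.4115 J/s

0.41 J/s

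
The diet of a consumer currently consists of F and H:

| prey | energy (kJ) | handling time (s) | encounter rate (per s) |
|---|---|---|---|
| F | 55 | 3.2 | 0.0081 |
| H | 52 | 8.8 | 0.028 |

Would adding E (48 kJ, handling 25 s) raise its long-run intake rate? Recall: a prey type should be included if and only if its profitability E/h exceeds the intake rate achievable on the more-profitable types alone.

On F and H alone, R = ΣλE/(1+Σλh) = 1.901/1.272 = 1.495 kJ/s.
E: E/h = 48/25 = 1.92 kJ/s.
Since 1.92 > R, including E increases the long-run rate.

Yes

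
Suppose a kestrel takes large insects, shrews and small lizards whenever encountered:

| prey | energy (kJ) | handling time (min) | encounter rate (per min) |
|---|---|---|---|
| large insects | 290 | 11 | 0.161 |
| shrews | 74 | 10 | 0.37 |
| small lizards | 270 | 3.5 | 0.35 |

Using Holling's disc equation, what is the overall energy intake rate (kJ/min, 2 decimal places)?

R = Σλ_iE_i / (1 + Σλ_ih_i)
Numerator: 0.161×290 + 0.37×74 + 0.35×270 = 168.6
Denominator: 1 + 0.161×11 + 0.37×10 + 0.35×3.5 = 7.696
R = 168.6/7.696 = 21.9 kJ/min

21.90 kJ/min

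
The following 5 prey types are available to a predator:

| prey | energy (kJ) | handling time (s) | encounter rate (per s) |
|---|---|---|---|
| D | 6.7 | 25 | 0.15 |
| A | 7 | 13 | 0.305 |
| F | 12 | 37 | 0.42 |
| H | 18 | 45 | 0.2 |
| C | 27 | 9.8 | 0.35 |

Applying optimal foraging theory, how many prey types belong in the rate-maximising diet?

E/h in descending order: C 2.76, A 0.538, H 0.4, F 0.324, D 0.268 kJ/s. The optimal diet is the largest prefix of this list for which every included type satisfies E_i/h_i > R on the types above it.
Rate on top 1: 2.133. A: 0.538 < 2.133 → exclude; stop.
Optimal diet: C — 1 of 5 types.

1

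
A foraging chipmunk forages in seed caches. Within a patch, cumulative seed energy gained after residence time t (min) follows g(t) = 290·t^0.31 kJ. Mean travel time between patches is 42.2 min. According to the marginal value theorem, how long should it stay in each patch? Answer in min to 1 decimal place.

Maximise g(t)/(T+t): set derivative to zero → g'(t)(T+t) = g(t).
g'(t) = 0.31·290·t^-0.69. Setting 0.31·290·t^-0.69 = 290·t^0.31/(42.2+t) gives 0.31(42.2+t) = t, so 0.69·t = 0.31×42.2.
t* = 0.31×42.2/0.69 = 18.96 min.

19.0 min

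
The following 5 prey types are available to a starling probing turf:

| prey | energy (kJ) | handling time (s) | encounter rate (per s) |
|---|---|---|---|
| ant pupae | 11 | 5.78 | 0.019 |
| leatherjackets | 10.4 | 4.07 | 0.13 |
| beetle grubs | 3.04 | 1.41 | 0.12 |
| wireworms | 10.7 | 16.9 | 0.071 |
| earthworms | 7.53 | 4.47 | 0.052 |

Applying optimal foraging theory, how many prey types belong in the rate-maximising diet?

Rank by E/h (kJ/s): leatherjackets 2.56, beetle grubs 2.16, ant pupae 1.9, earthworms 1.68, wireworms 0.633. Include each in turn until the next type's E/h falls below the running intake rate.
Rate on top 1: 0.8842. beetle grubs: 2.16 > 0.8842 → include.
Rate on top 2: 1.011. ant pupae: 1.9 > 1.011 → include.
Rate on top 3: 1.065. earthworms: 1.68 > 1.065 → include.
Rate on top 4: 1.136. wireworms: 0.633 < 1.136 → exclude; stop.
Optimal diet: leatherjackets, beetle grubs, ant pupae, earthworms — 4 of 5 types.

4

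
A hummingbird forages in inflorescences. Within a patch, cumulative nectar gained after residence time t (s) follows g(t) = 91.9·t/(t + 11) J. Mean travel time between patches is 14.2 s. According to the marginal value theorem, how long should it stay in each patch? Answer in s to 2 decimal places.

By the marginal value theorem, leave when the instantaneous gain rate g'(t) equals the habitat-wide average g(t)/(T + t).
g'(t) = 91.9·11/(t + 11)². Setting 91.9·11/(t+11)² = 91.9t/[(t+11)(14.2+t)] gives 11(14.2+t) = t(t+11), so t² = 11×14.2 = 156.2.
t* = √156.2 = 12.5 s.

12.50 s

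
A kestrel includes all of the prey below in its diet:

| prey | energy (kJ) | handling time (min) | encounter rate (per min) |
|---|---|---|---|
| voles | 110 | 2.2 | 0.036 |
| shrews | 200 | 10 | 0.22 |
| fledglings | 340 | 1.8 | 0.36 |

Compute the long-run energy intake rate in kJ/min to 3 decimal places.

43.380 kJ/min

Energy encountered per unit search time: 0.036×110 + 0.22×200 + 0.36×340 = 170.4 kJ/min.
Handling time per unit search time: 0.036×2.2 + 0.22×10 + 0.36×1.8 = 2.927.
Rate = 170.4/(1 + 2.927) = 43.38 kJ/min.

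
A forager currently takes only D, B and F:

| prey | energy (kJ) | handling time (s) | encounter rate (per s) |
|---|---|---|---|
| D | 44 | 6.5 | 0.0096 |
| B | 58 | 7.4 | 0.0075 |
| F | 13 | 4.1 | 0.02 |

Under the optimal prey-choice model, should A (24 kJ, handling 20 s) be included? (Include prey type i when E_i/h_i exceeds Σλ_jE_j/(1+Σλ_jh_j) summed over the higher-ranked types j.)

Yes

On D, B and F alone, R = ΣλE/(1+Σλh) = 1.117/1.2 = 0.9312 kJ/s.
A: E/h = 24/20 = 1.2 kJ/s.
Since 1.2 > R, including A increases the long-run rate.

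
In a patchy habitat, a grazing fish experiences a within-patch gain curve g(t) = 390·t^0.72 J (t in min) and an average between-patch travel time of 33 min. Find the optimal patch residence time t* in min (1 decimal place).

Optimal t* satisfies g'(t*) = g(t*)/(T + t*).
g'(t) = 0.72·390·t^-0.28. Setting 0.72·390·t^-0.28 = 390·t^0.72/(33+t) gives 0.72(33+t) = t, so 0.28·t = 0.72×33.
t* = 0.72×33/0.28 = 84.86 min.

84.9 min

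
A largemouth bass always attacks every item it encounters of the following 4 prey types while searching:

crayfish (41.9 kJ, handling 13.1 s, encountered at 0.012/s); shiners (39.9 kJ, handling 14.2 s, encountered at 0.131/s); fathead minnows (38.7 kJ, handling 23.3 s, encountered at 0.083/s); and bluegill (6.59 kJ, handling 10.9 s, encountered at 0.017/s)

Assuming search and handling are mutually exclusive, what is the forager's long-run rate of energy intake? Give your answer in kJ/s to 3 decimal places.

1.763 kJ/s

R = Σλ_iE_i / (1 + Σλ_ih_i)
Numerator: 0.012×41.9 + 0.131×39.9 + 0.083×38.7 + 0.017×6.59 = 9.054
Denominator: 1 + 0.012×13.1 + 0.131×14.2 + 0.083×23.3 + 0.017×10.9 = 5.137
R = 9.054/5.137 = 1.763 kJ/s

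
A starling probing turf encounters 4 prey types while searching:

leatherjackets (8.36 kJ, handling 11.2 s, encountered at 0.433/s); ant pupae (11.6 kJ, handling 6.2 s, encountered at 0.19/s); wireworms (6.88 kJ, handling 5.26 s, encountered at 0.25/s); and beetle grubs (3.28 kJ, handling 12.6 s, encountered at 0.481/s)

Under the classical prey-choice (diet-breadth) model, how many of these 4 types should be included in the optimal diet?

Profitabilities (E/h, kJ/s): ant pupae 1.87, wireworms 1.31, leatherjackets 0.746, beetle grubs 0.26. Add prey in this order while the next type's profitability exceeds the intake rate on those already taken.
Rate on top 1: 1.012. wireworms: 1.31 > 1.012 → include.
Rate on top 2: 1.123. leatherjackets: 0.746 < 1.123 → exclude; stop.
Optimal diet: ant pupae, wireworms — 2 of 4 types.

2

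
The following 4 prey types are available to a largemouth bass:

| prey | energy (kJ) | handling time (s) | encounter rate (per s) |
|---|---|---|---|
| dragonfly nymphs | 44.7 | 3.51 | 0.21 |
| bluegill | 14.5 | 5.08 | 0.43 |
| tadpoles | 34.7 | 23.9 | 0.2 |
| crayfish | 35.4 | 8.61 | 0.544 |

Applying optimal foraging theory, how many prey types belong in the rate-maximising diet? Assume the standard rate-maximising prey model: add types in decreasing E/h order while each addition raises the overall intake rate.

1

Profitabilities (E/h, kJ/s): dragonfly nymphs 12.7, crayfish 4.11, bluegill 2.85, tadpoles 1.45. Add prey in this order while the next type's profitability exceeds the intake rate on those already taken.
Rate on top 1: 5.404. crayfish: 4.11 < 5.404 → exclude; stop.
Optimal diet: dragonfly nymphs — 1 of 4 types.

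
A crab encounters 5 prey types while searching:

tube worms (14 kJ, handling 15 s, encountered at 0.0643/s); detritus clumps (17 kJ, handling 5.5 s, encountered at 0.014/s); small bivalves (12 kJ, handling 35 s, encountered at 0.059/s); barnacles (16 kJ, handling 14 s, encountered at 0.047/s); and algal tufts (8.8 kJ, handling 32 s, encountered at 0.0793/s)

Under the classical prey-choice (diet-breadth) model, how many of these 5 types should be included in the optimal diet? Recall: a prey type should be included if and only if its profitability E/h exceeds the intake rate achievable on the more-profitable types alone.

3

Profitabilities (E/h, kJ/s): detritus clumps 3.09, barnacles 1.14, tube worms 0.933, small bivalves 0.343, algal tufts 0.275. Add prey in this order while the next type's profitability exceeds the intake rate on those already taken.
Rate on top 1: 0.221. barnacles: 1.14 > 0.221 → include.
Rate on top 2: 0.5706. tube worms: 0.933 > 0.5706 → include.
Rate on top 3: 0.7002. small bivalves: 0.343 < 0.7002 → exclude; stop.
Optimal diet: detritus clumps, barnacles, tube worms — 3 of 5 types.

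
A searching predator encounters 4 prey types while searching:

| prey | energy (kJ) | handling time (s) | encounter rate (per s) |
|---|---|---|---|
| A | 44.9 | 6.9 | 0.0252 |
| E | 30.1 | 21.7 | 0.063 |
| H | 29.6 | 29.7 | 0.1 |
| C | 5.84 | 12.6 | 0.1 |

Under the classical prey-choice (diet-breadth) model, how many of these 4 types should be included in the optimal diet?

Profitabilities (E/h, kJ/s): A 6.51, E 1.39, H 0.997, C 0.463. Add prey in this order while the next type's profitability exceeds the intake rate on those already taken.
Rate on top 1: 0.9639. E: 1.39 > 0.9639 → include.
Rate on top 2: 1.192. H: 0.997 < 1.192 → exclude; stop.
Optimal diet: A, E — 2 of 4 types.

2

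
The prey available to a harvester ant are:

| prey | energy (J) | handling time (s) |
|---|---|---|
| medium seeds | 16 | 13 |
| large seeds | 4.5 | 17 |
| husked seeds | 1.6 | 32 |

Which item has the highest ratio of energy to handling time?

In descending order of E/h:
medium seeds: 16/13 = 1.23 J/s
large seeds: 4.5/17 = 0.265 J/s
husked seeds: 1.6/32 = 0.05 J/s

medium seeds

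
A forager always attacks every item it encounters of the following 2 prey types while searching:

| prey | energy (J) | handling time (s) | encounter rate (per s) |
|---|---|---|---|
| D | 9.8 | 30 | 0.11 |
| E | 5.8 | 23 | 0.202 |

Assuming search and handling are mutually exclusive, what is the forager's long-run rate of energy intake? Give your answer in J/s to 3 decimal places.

Energy encountered per unit search time: 0.11×9.8 + 0.202×5.8 = 2.25 J/s.
Handling time per unit search time: 0.11×30 + 0.202×23 = 7.946.
Rate = 2.25/(1 + 7.946) = 0.2515 J/s.

0.251 J/s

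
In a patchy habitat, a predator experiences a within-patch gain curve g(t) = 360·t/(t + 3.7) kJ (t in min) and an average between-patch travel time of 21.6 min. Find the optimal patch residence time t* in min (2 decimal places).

8.94 min

Optimal t* satisfies g'(t*) = g(t*)/(T + t*).
g'(t) = 360·3.7/(t + 3.7)². Setting 360·3.7/(t+3.7)² = 360t/[(t+3.7)(21.6+t)] gives 3.7(21.6+t) = t(t+3.7), so t² = 3.7×21.6 = 79.92.
t* = √79.92 = 8.94 min.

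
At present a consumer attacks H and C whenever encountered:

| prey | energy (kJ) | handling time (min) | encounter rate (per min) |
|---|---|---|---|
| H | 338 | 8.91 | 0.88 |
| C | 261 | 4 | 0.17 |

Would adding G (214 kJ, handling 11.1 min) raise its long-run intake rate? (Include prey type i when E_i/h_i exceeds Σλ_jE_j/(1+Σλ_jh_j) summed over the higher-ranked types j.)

No

On H and C alone, R = ΣλE/(1+Σλh) = 341.8/9.521 = 35.9 kJ/min.
Profitability of G: 214/11.1 = 19.28 kJ/min.
Since 19.28 < R, time spent handling G is better spent searching.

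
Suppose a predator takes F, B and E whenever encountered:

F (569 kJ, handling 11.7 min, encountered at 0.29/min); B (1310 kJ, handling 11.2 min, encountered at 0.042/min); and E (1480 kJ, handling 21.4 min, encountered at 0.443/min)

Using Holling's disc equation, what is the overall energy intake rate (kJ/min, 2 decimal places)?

Energy encountered per unit search time: 0.29×569 + 0.042×1310 + 0.443×1480 = 875.7 kJ/min.
Handling time per unit search time: 0.29×11.7 + 0.042×11.2 + 0.443×21.4 = 13.34.
Rate = 875.7/(1 + 13.34) = 61.05 kJ/min.

61.05 kJ/min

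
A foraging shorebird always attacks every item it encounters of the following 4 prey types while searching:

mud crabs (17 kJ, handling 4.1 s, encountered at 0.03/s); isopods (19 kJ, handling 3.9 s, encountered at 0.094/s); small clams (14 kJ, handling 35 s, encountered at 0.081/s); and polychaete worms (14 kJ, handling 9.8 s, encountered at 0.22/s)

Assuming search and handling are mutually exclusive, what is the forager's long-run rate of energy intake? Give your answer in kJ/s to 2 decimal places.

1.00 kJ/s

R = Σλ_iE_i / (1 + Σλ_ih_i)
Numerator: 0.03×17 + 0.094×19 + 0.081×14 + 0.22×14 = 6.51
Denominator: 1 + 0.03×4.1 + 0.094×3.9 + 0.081×35 + 0.22×9.8 = 6.481
R = 6.51/6.481 = 1.005 kJ/s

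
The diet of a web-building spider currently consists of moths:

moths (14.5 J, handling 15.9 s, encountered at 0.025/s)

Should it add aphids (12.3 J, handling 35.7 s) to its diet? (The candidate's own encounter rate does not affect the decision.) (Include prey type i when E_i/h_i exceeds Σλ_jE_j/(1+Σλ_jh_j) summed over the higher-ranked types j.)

Yes

Current rate: (0.025×14.5)/(1 + 0.025×15.9) = 0.2594 J/s.
Profitability of aphids: 12.3/35.7 = 0.3445 J/s.
Since 0.3445 > R, including aphids increases the long-run rate.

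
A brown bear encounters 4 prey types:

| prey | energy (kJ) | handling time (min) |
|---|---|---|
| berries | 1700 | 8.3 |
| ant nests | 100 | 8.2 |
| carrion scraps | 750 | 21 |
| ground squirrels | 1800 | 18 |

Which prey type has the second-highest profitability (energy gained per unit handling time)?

In descending order of E/h:
berries: 1700/8.3 = 205 kJ/min
ground squirrels: 1800/18 = 100 kJ/min
carrion scraps: 750/21 = 35.7 kJ/min
ant nests: 100/8.2 = 12.2 kJ/min

ground squirrels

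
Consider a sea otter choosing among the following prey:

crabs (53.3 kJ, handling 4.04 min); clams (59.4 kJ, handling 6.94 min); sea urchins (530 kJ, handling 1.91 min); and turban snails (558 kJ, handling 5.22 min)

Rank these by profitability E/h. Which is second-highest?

In descending order of E/h:
sea urchins: 530/1.91 = 277 kJ/min
turban snails: 558/5.22 = 107 kJ/min
crabs: 53.3/4.04 = 13.2 kJ/min
clams: 59.4/6.94 = 8.56 kJ/min

turban snails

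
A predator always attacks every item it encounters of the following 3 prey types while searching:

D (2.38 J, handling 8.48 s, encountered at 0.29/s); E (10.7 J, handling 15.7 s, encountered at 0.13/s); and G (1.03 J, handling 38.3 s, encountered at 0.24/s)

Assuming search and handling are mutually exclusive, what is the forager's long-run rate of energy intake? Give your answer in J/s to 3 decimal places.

0.158 J/s

R = (0.29×2.38 + 0.13×10.7 + 0.24×1.03) / (1 + 0.29×8.48 + 0.13×15.7 + 0.24×38.3) = 2.328/14.69 = 0.1585 J/s.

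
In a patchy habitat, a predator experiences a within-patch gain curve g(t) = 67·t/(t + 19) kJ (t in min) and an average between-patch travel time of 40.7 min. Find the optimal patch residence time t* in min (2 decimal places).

27.81 min

Optimal t* satisfies g'(t*) = g(t*)/(T + t*).
g'(t) = 67·19/(t + 19)². Setting 67·19/(t+19)² = 67t/[(t+19)(40.7+t)] gives 19(40.7+t) = t(t+19), so t² = 19×40.7 = 773.3.
t* = √773.3 = 27.81 min.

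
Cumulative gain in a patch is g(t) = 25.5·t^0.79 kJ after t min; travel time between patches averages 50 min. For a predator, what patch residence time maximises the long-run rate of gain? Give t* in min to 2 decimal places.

Maximise g(t)/(T+t): set derivative to zero → g'(t)(T+t) = g(t).
g'(t) = 0.79·25.5·t^-0.21. Setting 0.79·25.5·t^-0.21 = 25.5·t^0.79/(50+t) gives 0.79(50+t) = t, so 0.21·t = 0.79×50.
t* = 0.79×50/0.21 = 188.1 min.

188.10 min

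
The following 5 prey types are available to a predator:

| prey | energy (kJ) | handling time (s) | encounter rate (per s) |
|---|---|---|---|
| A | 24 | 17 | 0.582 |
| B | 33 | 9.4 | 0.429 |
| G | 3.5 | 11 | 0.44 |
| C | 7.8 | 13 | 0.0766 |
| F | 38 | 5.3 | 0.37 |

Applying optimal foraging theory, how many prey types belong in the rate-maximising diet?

Rank by E/h (kJ/s): F 7.17, B 3.51, A 1.41, C 0.6, G 0.318. Include each in turn until the next type's E/h falls below the running intake rate.
Rate on top 1: 4.748. B: 3.51 < 4.748 → exclude; stop.
Optimal diet: F — 1 of 5 types.

1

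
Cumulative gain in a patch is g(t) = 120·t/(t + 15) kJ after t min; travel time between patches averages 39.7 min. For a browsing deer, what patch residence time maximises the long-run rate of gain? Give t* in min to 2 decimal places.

24.40 min

By the marginal value theorem, leave when the instantaneous gain rate g'(t) equals the habitat-wide average g(t)/(T + t).
g'(t) = 120·15/(t + 15)². Setting 120·15/(t+15)² = 120t/[(t+15)(39.7+t)] gives 15(39.7+t) = t(t+15), so t² = 15×39.7 = 595.5.
t* = √595.5 = 24.4 min.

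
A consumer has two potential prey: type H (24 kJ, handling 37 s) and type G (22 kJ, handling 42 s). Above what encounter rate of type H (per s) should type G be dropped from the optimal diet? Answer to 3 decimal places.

0.113 per s

At the threshold, the rate on type H alone equals the profitability of type G: λ·24/(1 + λ·37) = 22/42 = 0.5238.
Rearranging, λ(24 − 0.5238×37) = 0.5238, so λ = 0.5238/4.619 = 0.1134 per s.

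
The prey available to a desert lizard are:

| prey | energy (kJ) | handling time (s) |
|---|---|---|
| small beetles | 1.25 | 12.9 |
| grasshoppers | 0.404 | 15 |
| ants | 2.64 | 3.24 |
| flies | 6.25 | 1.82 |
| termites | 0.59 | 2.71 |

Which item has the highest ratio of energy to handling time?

Profitability E/h (kJ/s): small beetles = 1.25/12.9 = 0.0969, grasshoppers = 0.404/15 = 0.0269, ants = 2.64/3.24 = 0.815, flies = 6.25/1.82 = 3.43, termites = 0.59/2.71 = 0.218.
Ranked: flies > ants > termites > small beetles > grasshoppers.

flies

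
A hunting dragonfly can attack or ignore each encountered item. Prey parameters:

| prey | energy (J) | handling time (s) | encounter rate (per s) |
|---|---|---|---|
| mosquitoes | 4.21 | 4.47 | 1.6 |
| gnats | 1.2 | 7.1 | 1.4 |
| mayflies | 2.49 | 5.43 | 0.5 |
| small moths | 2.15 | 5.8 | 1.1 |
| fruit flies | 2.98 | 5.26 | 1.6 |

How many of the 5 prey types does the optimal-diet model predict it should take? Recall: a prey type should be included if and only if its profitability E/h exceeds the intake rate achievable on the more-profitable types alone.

1

Rank by E/h (J/s): mosquitoes 0.942, fruit flies 0.567, mayflies 0.459, small moths 0.371, gnats 0.169. Include each in turn until the next type's E/h falls below the running intake rate.
Rate on top 1: 0.8263. fruit flies: 0.567 < 0.8263 → exclude; stop.
Optimal diet: mosquitoes — 1 of 5 types.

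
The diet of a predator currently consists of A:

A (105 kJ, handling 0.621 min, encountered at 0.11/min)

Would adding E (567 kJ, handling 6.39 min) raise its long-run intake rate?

Intake rate on the current diet: R = (0.11×105) / (1 + 0.11×0.621) = 11.55/1.068 = 10.81 kJ/min.
E: E/h = 567/6.39 = 88.73 kJ/min.
Since 88.73 > R, including E increases the long-run rate.

Yes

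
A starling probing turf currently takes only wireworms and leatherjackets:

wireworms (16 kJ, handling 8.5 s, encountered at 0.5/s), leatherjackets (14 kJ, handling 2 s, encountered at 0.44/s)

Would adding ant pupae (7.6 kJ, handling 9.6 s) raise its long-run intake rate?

No

Current rate: (0.5×16 + 0.44×14)/(1 + 0.5×8.5 + 0.44×2) = 2.31 kJ/s.
ant pupae: E/h = 7.6/9.6 = 0.7917 kJ/s.
Since 0.7917 < R, time spent handling ant pupae is better spent searching.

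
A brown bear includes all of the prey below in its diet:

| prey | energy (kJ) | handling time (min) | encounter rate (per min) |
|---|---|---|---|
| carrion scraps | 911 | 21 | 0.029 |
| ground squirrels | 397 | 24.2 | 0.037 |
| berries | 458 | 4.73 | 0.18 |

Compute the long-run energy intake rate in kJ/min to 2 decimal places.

R = Σλ_iE_i / (1 + Σλ_ih_i)
Numerator: 0.029×911 + 0.037×397 + 0.18×458 = 123.5
Denominator: 1 + 0.029×21 + 0.037×24.2 + 0.18×4.73 = 3.356
R = 123.5/3.356 = 36.82 kJ/min

36.82 kJ/min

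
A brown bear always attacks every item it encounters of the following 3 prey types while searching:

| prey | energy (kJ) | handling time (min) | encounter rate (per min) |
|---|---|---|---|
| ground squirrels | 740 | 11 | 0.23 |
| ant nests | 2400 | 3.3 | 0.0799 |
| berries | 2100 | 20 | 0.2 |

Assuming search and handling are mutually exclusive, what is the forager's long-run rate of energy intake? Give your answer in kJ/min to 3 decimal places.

R = (0.23×740 + 0.0799×2400 + 0.2×2100) / (1 + 0.23×11 + 0.0799×3.3 + 0.2×20) = 782/7.794 = 100.3 kJ/min.

100.333 kJ/min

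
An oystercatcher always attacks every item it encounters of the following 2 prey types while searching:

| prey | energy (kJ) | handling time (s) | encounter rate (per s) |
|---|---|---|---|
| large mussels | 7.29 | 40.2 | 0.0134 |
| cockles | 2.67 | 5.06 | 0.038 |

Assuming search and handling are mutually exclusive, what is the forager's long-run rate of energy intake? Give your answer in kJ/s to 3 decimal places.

Energy encountered per unit search time: 0.0134×7.29 + 0.038×2.67 = 0.1991 kJ/s.
Handling time per unit search time: 0.0134×40.2 + 0.038×5.06 = 0.731.
Rate = 0.1991/(1 + 0.731) = 0.115 kJ/s.

0.115 kJ/s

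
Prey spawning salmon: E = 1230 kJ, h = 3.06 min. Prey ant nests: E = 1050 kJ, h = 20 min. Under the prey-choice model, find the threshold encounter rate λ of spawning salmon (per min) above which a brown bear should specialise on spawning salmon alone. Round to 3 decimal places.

0.049 per min

Drop ant nests once their profitability E₂/h₂ falls below the rate achievable on spawning salmon alone: E₂/h₂ = λE₁/(1 + λh₁).
Solve for λ: λE₁h₂ = E₂(1 + λh₁) → λ(E₁h₂ − E₂h₁) = E₂ → λ = E₂/(E₁h₂ − E₂h₁).
λ = 1050/(1230×20 − 1050×3.06) = 1050/2.139e+04 = 0.0491 per min.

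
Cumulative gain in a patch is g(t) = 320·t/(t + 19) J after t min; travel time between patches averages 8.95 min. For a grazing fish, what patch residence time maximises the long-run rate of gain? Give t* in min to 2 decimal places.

Optimal t* satisfies g'(t*) = g(t*)/(T + t*).
g'(t) = 320·19/(t + 19)². Setting 320·19/(t+19)² = 320t/[(t+19)(8.95+t)] gives 19(8.95+t) = t(t+19), so t² = 19×8.95 = 170.
t* = √170 = 13.04 min.

13.04 min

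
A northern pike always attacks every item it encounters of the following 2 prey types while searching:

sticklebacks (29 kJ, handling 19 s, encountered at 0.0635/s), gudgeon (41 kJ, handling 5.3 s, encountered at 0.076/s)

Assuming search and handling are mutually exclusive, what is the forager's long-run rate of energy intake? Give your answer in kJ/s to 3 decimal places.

1.900 kJ/s

R = (0.0635×29 + 0.076×41) / (1 + 0.0635×19 + 0.076×5.3) = 4.957/2.609 = 1.9 kJ/s.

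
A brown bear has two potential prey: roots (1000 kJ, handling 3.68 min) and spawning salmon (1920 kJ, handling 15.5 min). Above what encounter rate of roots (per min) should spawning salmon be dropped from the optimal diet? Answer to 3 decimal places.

The zero-one rule: include spawning salmon iff E₂/h₂ > λE₁/(1+λh₁). Equality gives the switch point.
λE₁h₂ = E₂ + λE₂h₁ ⇒ λ = E₂/(E₁h₂ − E₂h₁) = 1920/(1.55e+04 − 7066) = 0.2276 per min.

0.228 per min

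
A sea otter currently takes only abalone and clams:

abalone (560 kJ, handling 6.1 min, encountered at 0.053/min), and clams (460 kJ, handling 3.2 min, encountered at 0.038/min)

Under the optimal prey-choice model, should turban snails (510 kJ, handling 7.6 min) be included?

On abalone and clams alone, R = ΣλE/(1+Σλh) = 47.16/1.445 = 32.64 kJ/min.
Profitability of turban snails: 510/7.6 = 67.11 kJ/min.
67.11 > 32.64, so adding turban snails raises the average — include it.

Yes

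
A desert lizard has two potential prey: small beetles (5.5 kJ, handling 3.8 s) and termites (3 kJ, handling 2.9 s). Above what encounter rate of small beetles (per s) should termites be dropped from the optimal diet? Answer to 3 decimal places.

0.659 per s

At the threshold, the rate on small beetles alone equals the profitability of termites: λ·5.5/(1 + λ·3.8) = 3/2.9 = 1.034.
Rearranging, λ(5.5 − 1.034×3.8) = 1.034, so λ = 1.034/1.569 = 0.6593 per s.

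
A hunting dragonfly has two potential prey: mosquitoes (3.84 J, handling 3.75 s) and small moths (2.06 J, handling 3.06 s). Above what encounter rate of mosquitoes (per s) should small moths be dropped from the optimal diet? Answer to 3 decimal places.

0.512 per s

Drop small moths once their profitability E₂/h₂ falls below the rate achievable on mosquitoes alone: E₂/h₂ = λE₁/(1 + λh₁).
Solve for λ: λE₁h₂ = E₂(1 + λh₁) → λ(E₁h₂ − E₂h₁) = E₂ → λ = E₂/(E₁h₂ − E₂h₁).
λ = 2.06/(3.84×3.06 − 2.06×3.75) = 2.06/4.025 = 0.5118 per s.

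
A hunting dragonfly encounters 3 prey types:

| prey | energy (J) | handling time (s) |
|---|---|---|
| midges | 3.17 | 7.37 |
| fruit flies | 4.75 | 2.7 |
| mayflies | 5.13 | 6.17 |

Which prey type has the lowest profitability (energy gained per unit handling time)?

midges

Profitability E/h (J/s): midges = 3.17/7.37 = 0.43, fruit flies = 4.75/2.7 = 1.76, mayflies = 5.13/6.17 = 0.831.
Ranked: fruit flies > mayflies > midges.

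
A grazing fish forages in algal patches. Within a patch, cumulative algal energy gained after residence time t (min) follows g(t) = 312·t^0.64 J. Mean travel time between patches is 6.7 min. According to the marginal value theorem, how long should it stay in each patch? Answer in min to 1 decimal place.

11.9 min

Optimal t* satisfies g'(t*) = g(t*)/(T + t*).
g'(t) = 0.64·312·t^-0.36. Setting 0.64·312·t^-0.36 = 312·t^0.64/(6.7+t) gives 0.64(6.7+t) = t, so 0.36·t = 0.64×6.7.
t* = 0.64×6.7/0.36 = 11.91 min.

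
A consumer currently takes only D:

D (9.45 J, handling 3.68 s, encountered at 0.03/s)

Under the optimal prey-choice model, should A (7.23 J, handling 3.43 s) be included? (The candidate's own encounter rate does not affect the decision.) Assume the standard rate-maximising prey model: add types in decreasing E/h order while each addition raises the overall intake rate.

Yes

On D alone, R = ΣλE/(1+Σλh) = 0.2835/1.11 = 0.2553 J/s.
A: E/h = 7.23/3.43 = 2.108 J/s.
Since 2.108 > R, including A increases the long-run rate.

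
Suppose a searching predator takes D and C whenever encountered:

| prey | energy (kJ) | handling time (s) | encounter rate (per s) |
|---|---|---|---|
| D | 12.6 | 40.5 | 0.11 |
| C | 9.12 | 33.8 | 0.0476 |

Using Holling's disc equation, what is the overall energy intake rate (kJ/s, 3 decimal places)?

0.258 kJ/s

R = Σλ_iE_i / (1 + Σλ_ih_i)
Numerator: 0.11×12.6 + 0.0476×9.12 = 1.82
Denominator: 1 + 0.11×40.5 + 0.0476×33.8 = 7.064
R = 1.82/7.064 = 0.2577 kJ/s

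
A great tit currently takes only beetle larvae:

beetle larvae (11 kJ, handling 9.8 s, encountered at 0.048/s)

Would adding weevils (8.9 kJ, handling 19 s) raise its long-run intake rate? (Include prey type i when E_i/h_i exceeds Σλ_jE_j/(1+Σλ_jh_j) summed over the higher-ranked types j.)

Yes

Current rate: (0.048×11)/(1 + 0.048×9.8) = 0.3591 kJ/s.
Profitability of weevils: 8.9/19 = 0.4684 kJ/s.
0.4684 > 0.3591, so adding weevils raises the average — include it.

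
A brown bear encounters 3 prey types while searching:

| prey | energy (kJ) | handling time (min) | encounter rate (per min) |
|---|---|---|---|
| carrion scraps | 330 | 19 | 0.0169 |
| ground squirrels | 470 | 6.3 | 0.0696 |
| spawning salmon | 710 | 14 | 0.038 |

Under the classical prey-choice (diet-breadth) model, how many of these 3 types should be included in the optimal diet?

2

Profitabilities (E/h, kJ/min): ground squirrels 74.6, spawning salmon 50.7, carrion scraps 17.4. Add prey in this order while the next type's profitability exceeds the intake rate on those already taken.
Rate on top 1: 22.74. spawning salmon: 50.7 > 22.74 → include.
Rate on top 2: 30.29. carrion scraps: 17.4 < 30.29 → exclude; stop.
Optimal diet: ground squirrels, spawning salmon — 2 of 3 types.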